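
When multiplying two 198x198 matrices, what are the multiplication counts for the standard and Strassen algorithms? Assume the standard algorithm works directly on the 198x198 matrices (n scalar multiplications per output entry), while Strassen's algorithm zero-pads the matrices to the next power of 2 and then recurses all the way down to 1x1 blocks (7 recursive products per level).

Matrix multiplication for 198x198 matrices:

Strassen's algorithm requires power-of-2 dimensions. Pad 198x198 to 256x256 (next power of 2).

Standard algorithm: 198^3 = 7762392 multiplications
Strassen's algorithm: 7^(log2(256)) = 7^8 = 5764801 multiplications
Savings: 7762392 - 5764801 = 1997591 multiplications

Standard: 7762392 multiplications (198^3). Strassen: 5764801 multiplications (7^8, after padding to 256x256). Strassen reduces 8 recursive multiplications to 7 at each level.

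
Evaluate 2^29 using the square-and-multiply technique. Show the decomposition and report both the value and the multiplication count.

Computing 2^29 by squaring (build up from 2^1; each line after the first costs one multiplication):

2^1 = 2
2^2 = (2^1)^2 = 2^2 = 4
2^3 = 2 * 2^2 = 2 * 4 = 8
2^6 = (2^3)^2 = 8^2 = 64
2^7 = 2 * 2^6 = 2 * 64 = 128
2^14 = (2^7)^2 = 128^2 = 16384
2^28 = (2^14)^2 = 16384^2 = 268435456
2^29 = 2 * 2^28 = 2 * 268435456 = 536870912

Result: 536870912
Multiplications needed: 7 (7 lines after 2^1)

2^29 = 536870912. Using exponentiation by squaring, this requires 7 multiplications. The key idea: if the exponent is even, square the half-power; if odd, multiply by the base once.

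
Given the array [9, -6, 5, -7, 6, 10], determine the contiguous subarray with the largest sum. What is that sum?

Using Kadane's algorithm on [9, -6, 5, -7, 6, 10]:

Scanning through the array:
Position 1 (value -6): max_ending_here = 3, max_so_far = 9
Position 2 (value 5): max_ending_here = 8, max_so_far = 9
Position 3 (value -7): max_ending_here = 1, max_so_far = 9
Position 4 (value 6): max_ending_here = 7, max_so_far = 9
Position 5 (value 10): max_ending_here = 17, max_so_far = 17

Maximum subarray: [9, -6, 5, -7, 6, 10]
Maximum sum: 17

The maximum subarray is [9, -6, 5, -7, 6, 10] with sum 17. This subarray runs from index 0 to index 5.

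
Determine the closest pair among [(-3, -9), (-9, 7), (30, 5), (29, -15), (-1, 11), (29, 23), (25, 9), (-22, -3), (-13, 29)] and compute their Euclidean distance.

Computing all pairwise distances among 9 points:

d((-3, -9), (-9, 7)) = 17.088
d((-3, -9), (30, 5)) = 35.8469
d((-3, -9), (29, -15)) = 32.5576
d((-3, -9), (-1, 11)) = 20.0998
d((-3, -9), (29, 23)) = 45.2548
d((-3, -9), (25, 9)) = 33.2866
d((-3, -9), (-22, -3)) = 19.9249
d((-3, -9), (-13, 29)) = 39.2938
d((-9, 7), (30, 5)) = 39.0512
d((-9, 7), (29, -15)) = 43.909
d((-9, 7), (-1, 11)) = 8.9443
d((-9, 7), (29, 23)) = 41.2311
d((-9, 7), (25, 9)) = 34.0588
d((-9, 7), (-22, -3)) = 16.4012
d((-9, 7), (-13, 29)) = 22.3607
d((30, 5), (29, -15)) = 20.025
d((30, 5), (-1, 11)) = 31.5753
d((30, 5), (29, 23)) = 18.0278
d((30, 5), (25, 9)) = 6.4031 <-- minimum
d((30, 5), (-22, -3)) = 52.6118
d((30, 5), (-13, 29)) = 49.2443
d((29, -15), (-1, 11)) = 39.6989
d((29, -15), (29, 23)) = 38.0
d((29, -15), (25, 9)) = 24.3311
d((29, -15), (-22, -3)) = 52.3927
d((29, -15), (-13, 29)) = 60.8276
d((-1, 11), (29, 23)) = 32.311
d((-1, 11), (25, 9)) = 26.0768
d((-1, 11), (-22, -3)) = 25.2389
d((-1, 11), (-13, 29)) = 21.6333
d((29, 23), (25, 9)) = 14.5602
d((29, 23), (-22, -3)) = 57.2451
d((29, 23), (-13, 29)) = 42.4264
d((25, 9), (-22, -3)) = 48.5077
d((25, 9), (-13, 29)) = 42.9418
d((-22, -3), (-13, 29)) = 33.2415

Closest pair: (30, 5) and (25, 9) with distance 6.4031

The closest pair is (30, 5) and (25, 9) with Euclidean distance 6.4031. For 9 points, brute-force pairwise comparison is shown above. For large n, the divide-and-conquer algorithm (sort by x, recurse on halves, check the dividing strip) achieves O(n log n).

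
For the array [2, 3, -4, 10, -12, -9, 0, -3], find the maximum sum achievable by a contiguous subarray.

Using Kadane's algorithm on [2, 3, -4, 10, -12, -9, 0, -3]:

Scanning through the array:
Position 1 (value 3): max_ending_here = 5, max_so_far = 5
Position 2 (value -4): max_ending_here = 1, max_so_far = 5
Position 3 (value 10): max_ending_here = 11, max_so_far = 11
Position 4 (value -12): max_ending_here = -1, max_so_far = 11
Position 5 (value -9): max_ending_here = -9, max_so_far = 11
Position 6 (value 0): max_ending_here = 0, max_so_far = 11
Position 7 (value -3): max_ending_here = -3, max_so_far = 11

Maximum subarray: [2, 3, -4, 10]
Maximum sum: 11

The maximum subarray is [2, 3, -4, 10] with sum 11. This subarray runs from index 0 to index 3.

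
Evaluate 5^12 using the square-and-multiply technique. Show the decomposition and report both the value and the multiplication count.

Computing 5^12 by squaring (build up from 5^1; each line after the first costs one multiplication):

5^1 = 5
5^2 = (5^1)^2 = 5^2 = 25
5^3 = 5 * 5^2 = 5 * 25 = 125
5^6 = (5^3)^2 = 125^2 = 15625
5^12 = (5^6)^2 = 15625^2 = 244140625

Result: 244140625
Multiplications needed: 4 (4 lines after 5^1)

5^12 = 244140625. Using exponentiation by squaring, this requires 4 multiplications. The key idea: if the exponent is even, square the half-power; if odd, multiply by the base once.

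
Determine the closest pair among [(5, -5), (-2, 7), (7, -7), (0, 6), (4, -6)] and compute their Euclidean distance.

Computing all pairwise distances among 5 points:

d((5, -5), (-2, 7)) = 13.8924
d((5, -5), (7, -7)) = 2.8284
d((5, -5), (0, 6)) = 12.083
d((5, -5), (4, -6)) = 1.4142 <-- minimum
d((-2, 7), (7, -7)) = 16.6433
d((-2, 7), (0, 6)) = 2.2361
d((-2, 7), (4, -6)) = 14.3178
d((7, -7), (0, 6)) = 14.7648
d((7, -7), (4, -6)) = 3.1623
d((0, 6), (4, -6)) = 12.6491

Closest pair: (5, -5) and (4, -6) with distance 1.4142

The closest pair is (5, -5) and (4, -6) with Euclidean distance 1.4142. For 5 points, brute-force pairwise comparison is shown above. For large n, the divide-and-conquer algorithm (sort by x, recurse on halves, check the dividing strip) achieves O(n log n).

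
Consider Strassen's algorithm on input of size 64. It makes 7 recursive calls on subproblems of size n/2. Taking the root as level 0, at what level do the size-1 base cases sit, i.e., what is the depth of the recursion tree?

For divide and conquer with division factor 2:

Problem sizes at each level:
Level 0: 64
Level 1: 32
Level 2: 16
Level 3: 8
Level 4: 4
Level 5: 2
Level 6: 1

The root is level 0 and the size-1 base case is level 6 (the tree spans levels 0 through 6, i.e. 7 levels counting the root), so the depth is the number of divisions: log_2(64) = 6

The recursion tree depth is log_2(64) = 6. At each level, the problem size is divided by 2, so it takes 6 divisions to reduce to a base case of size 1. The algorithm makes 7 recursive calls at each level.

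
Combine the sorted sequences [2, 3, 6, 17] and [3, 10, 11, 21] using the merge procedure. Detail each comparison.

Merging process:

Compare 2 vs 3: take 2 from left. Merged: [2]
Compare 3 vs 3: take 3 from left. Merged: [2, 3]
Compare 6 vs 3: take 3 from right. Merged: [2, 3, 3]
Compare 6 vs 10: take 6 from left. Merged: [2, 3, 3, 6]
Compare 17 vs 10: take 10 from right. Merged: [2, 3, 3, 6, 10]
Compare 17 vs 11: take 11 from right. Merged: [2, 3, 3, 6, 10, 11]
Compare 17 vs 21: take 17 from left. Merged: [2, 3, 3, 6, 10, 11, 17]
Append remaining from right: [21]. Merged: [2, 3, 3, 6, 10, 11, 17, 21]

Final merged array: [2, 3, 3, 6, 10, 11, 17, 21]
Total comparisons: 7

The merged array is [2, 3, 3, 6, 10, 11, 17, 21], requiring 7 comparisons. The merge step runs in O(n) time where n is the total number of elements.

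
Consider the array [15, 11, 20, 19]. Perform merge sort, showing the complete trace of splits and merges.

Merge sort trace:

Split: [15, 11, 20, 19] -> [15, 11] and [20, 19]
  Split: [15, 11] -> [15] and [11]
  Merge: [15] + [11] -> [11, 15]
  Split: [20, 19] -> [20] and [19]
  Merge: [20] + [19] -> [19, 20]
Merge: [11, 15] + [19, 20] -> [11, 15, 19, 20]

Final sorted array: [11, 15, 19, 20]

The merge sort proceeds by recursively splitting the array and merging sorted halves.
After all merges, the sorted array is [11, 15, 19, 20].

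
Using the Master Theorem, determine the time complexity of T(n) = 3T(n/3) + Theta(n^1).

Master Theorem for T(n) = 3T(n/3) + O(n^1):

a = 3, b = 3, c = 1
log_b(a) = log_3(3) = 1.0000

Case 2: c = 1 = log_3(3) = 1.0000
T(n) = O(n^1 log n) = O(n log n)

For T(n) = 3T(n/3) + O(n^1): log_3(3) = 1.0000. This is Case 2 of the Master Theorem (c = log_b(a), equal work at all levels), giving O(n log n).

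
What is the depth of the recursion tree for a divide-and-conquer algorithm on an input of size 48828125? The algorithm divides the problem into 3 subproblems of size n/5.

For divide and conquer with division factor 5:

Problem sizes at each level:
Level 0: 48828125
Level 1: 9765625
Level 2: 1953125
Level 3: 390625
Level 4: 78125
Level 5: 15625
Level 6: 3125
Level 7: 625
Level 8: 125
Level 9: 25
Level 10: 5
Level 11: 1

The root is level 0 and the size-1 base case is level 11 (the tree spans levels 0 through 11, i.e. 12 levels counting the root), so the depth is the number of divisions: log_5(48828125) = 11

The recursion tree depth is log_5(48828125) = 11. At each level, the problem size is divided by 5, so it takes 11 divisions to reduce to a base case of size 1. The algorithm makes 3 recursive calls at each level.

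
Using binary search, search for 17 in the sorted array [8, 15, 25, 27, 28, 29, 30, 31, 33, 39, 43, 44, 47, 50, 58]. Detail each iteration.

Binary search for 17 in [8, 15, 25, 27, 28, 29, 30, 31, 33, 39, 43, 44, 47, 50, 58]:

lo=0, hi=14, mid=7, arr[mid]=31 -> 31 > 17, search left half
lo=0, hi=6, mid=3, arr[mid]=27 -> 27 > 17, search left half
lo=0, hi=2, mid=1, arr[mid]=15 -> 15 < 17, search right half
lo=2, hi=2, mid=2, arr[mid]=25 -> 25 > 17, search left half
lo=2 > hi=1, target 17 not found

Binary search determines that 17 is not in the array after 4 comparisons. The search space was exhausted without finding the target.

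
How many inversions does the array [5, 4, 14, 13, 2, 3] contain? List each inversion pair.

Finding inversions in [5, 4, 14, 13, 2, 3]:

(0, 1): arr[0]=5 > arr[1]=4
(0, 4): arr[0]=5 > arr[4]=2
(0, 5): arr[0]=5 > arr[5]=3
(1, 4): arr[1]=4 > arr[4]=2
(1, 5): arr[1]=4 > arr[5]=3
(2, 3): arr[2]=14 > arr[3]=13
(2, 4): arr[2]=14 > arr[4]=2
(2, 5): arr[2]=14 > arr[5]=3
(3, 4): arr[3]=13 > arr[4]=2
(3, 5): arr[3]=13 > arr[5]=3

Total inversions: 10

The array has 10 inversion(s): (0,1), (0,4), (0,5), (1,4), (1,5), (2,3), (2,4), (2,5), (3,4), (3,5). Each pair (i,j) satisfies i < j and arr[i] > arr[j].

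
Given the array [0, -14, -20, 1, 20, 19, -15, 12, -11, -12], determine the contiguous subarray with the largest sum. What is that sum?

Using Kadane's algorithm on [0, -14, -20, 1, 20, 19, -15, 12, -11, -12]:

Scanning through the array:
Position 1 (value -14): max_ending_here = -14, max_so_far = 0
Position 2 (value -20): max_ending_here = -20, max_so_far = 0
Position 3 (value 1): max_ending_here = 1, max_so_far = 1
Position 4 (value 20): max_ending_here = 21, max_so_far = 21
Position 5 (value 19): max_ending_here = 40, max_so_far = 40
Position 6 (value -15): max_ending_here = 25, max_so_far = 40
Position 7 (value 12): max_ending_here = 37, max_so_far = 40
Position 8 (value -11): max_ending_here = 26, max_so_far = 40
Position 9 (value -12): max_ending_here = 14, max_so_far = 40

Maximum subarray: [1, 20, 19]
Maximum sum: 40

The maximum subarray is [1, 20, 19] with sum 40. This subarray runs from index 3 to index 5.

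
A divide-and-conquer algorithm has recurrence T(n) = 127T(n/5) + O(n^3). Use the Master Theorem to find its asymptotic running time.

Master Theorem for T(n) = 127T(n/5) + O(n^3):

a = 127, b = 5, c = 3
log_b(a) = log_5(127) = 3.0099

Case 1: c = 3 < log_5(127) = 3.0099
T(n) = O(n^(log_5 127))

For T(n) = 127T(n/5) + O(n^3): log_5(127) = 3.0099. This is Case 1 of the Master Theorem (c < log_b(a), work dominated by leaves), giving O(n^(log_5 127)).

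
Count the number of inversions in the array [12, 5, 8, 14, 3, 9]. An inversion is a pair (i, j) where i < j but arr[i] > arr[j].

Finding inversions in [12, 5, 8, 14, 3, 9]:

(0, 1): arr[0]=12 > arr[1]=5
(0, 2): arr[0]=12 > arr[2]=8
(0, 4): arr[0]=12 > arr[4]=3
(0, 5): arr[0]=12 > arr[5]=9
(1, 4): arr[1]=5 > arr[4]=3
(2, 4): arr[2]=8 > arr[4]=3
(3, 4): arr[3]=14 > arr[4]=3
(3, 5): arr[3]=14 > arr[5]=9

Total inversions: 8

The array has 8 inversion(s): (0,1), (0,2), (0,4), (0,5), (1,4), (2,4), (3,4), (3,5). Each pair (i,j) satisfies i < j and arr[i] > arr[j].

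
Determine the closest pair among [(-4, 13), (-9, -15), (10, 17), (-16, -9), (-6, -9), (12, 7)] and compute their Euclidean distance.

Computing all pairwise distances among 6 points:

d((-4, 13), (-9, -15)) = 28.4429
d((-4, 13), (10, 17)) = 14.5602
d((-4, 13), (-16, -9)) = 25.0599
d((-4, 13), (-6, -9)) = 22.0907
d((-4, 13), (12, 7)) = 17.088
d((-9, -15), (10, 17)) = 37.2156
d((-9, -15), (-16, -9)) = 9.2195
d((-9, -15), (-6, -9)) = 6.7082 <-- minimum
d((-9, -15), (12, 7)) = 30.4138
d((10, 17), (-16, -9)) = 36.7696
d((10, 17), (-6, -9)) = 30.5287
d((10, 17), (12, 7)) = 10.198
d((-16, -9), (-6, -9)) = 10.0
d((-16, -9), (12, 7)) = 32.249
d((-6, -9), (12, 7)) = 24.0832

Closest pair: (-9, -15) and (-6, -9) with distance 6.7082

The closest pair is (-9, -15) and (-6, -9) with Euclidean distance 6.7082. For 6 points, brute-force pairwise comparison is shown above. For large n, the divide-and-conquer algorithm (sort by x, recurse on halves, check the dividing strip) achieves O(n log n).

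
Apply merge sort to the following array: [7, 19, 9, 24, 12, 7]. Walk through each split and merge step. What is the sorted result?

Merge sort trace:

Split: [7, 19, 9, 24, 12, 7] -> [7, 19, 9] and [24, 12, 7]
  Split: [7, 19, 9] -> [7] and [19, 9]
    Split: [19, 9] -> [19] and [9]
    Merge: [19] + [9] -> [9, 19]
  Merge: [7] + [9, 19] -> [7, 9, 19]
  Split: [24, 12, 7] -> [24] and [12, 7]
    Split: [12, 7] -> [12] and [7]
    Merge: [12] + [7] -> [7, 12]
  Merge: [24] + [7, 12] -> [7, 12, 24]
Merge: [7, 9, 19] + [7, 12, 24] -> [7, 7, 9, 12, 19, 24]

Final sorted array: [7, 7, 9, 12, 19, 24]

The merge sort proceeds by recursively splitting the array and merging sorted halves.
After all merges, the sorted array is [7, 7, 9, 12, 19, 24].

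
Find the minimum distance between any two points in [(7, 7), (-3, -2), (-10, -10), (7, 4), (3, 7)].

Computing all pairwise distances among 5 points:

d((7, 7), (-3, -2)) = 13.4536
d((7, 7), (-10, -10)) = 24.0416
d((7, 7), (7, 4)) = 3.0 <-- minimum
d((7, 7), (3, 7)) = 4.0
d((-3, -2), (-10, -10)) = 10.6301
d((-3, -2), (7, 4)) = 11.6619
d((-3, -2), (3, 7)) = 10.8167
d((-10, -10), (7, 4)) = 22.0227
d((-10, -10), (3, 7)) = 21.4009
d((7, 4), (3, 7)) = 5.0

Closest pair: (7, 7) and (7, 4) with distance 3.0

The closest pair is (7, 7) and (7, 4) with Euclidean distance 3.0. For 5 points, brute-force pairwise comparison is shown above. For large n, the divide-and-conquer algorithm (sort by x, recurse on halves, check the dividing strip) achieves O(n log n).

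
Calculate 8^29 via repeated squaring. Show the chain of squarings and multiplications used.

Computing 8^29 by squaring (build up from 8^1; each line after the first costs one multiplication):

8^1 = 8
8^2 = (8^1)^2 = 8^2 = 64
8^3 = 8 * 8^2 = 8 * 64 = 512
8^6 = (8^3)^2 = 512^2 = 262144
8^7 = 8 * 8^6 = 8 * 262144 = 2097152
8^14 = (8^7)^2 = 2097152^2 = 4398046511104
8^28 = (8^14)^2 = 4398046511104^2 = 19342813113834066795298816
8^29 = 8 * 8^28 = 8 * 19342813113834066795298816 = 154742504910672534362390528

Result: 154742504910672534362390528
Multiplications needed: 7 (7 lines after 8^1)

8^29 = 154742504910672534362390528. Using exponentiation by squaring, this requires 7 multiplications. The key idea: if the exponent is even, square the half-power; if odd, multiply by the base once.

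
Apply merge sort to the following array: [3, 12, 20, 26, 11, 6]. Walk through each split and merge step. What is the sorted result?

Merge sort trace:

Split: [3, 12, 20, 26, 11, 6] -> [3, 12, 20] and [26, 11, 6]
  Split: [3, 12, 20] -> [3] and [12, 20]
    Split: [12, 20] -> [12] and [20]
    Merge: [12] + [20] -> [12, 20]
  Merge: [3] + [12, 20] -> [3, 12, 20]
  Split: [26, 11, 6] -> [26] and [11, 6]
    Split: [11, 6] -> [11] and [6]
    Merge: [11] + [6] -> [6, 11]
  Merge: [26] + [6, 11] -> [6, 11, 26]
Merge: [3, 12, 20] + [6, 11, 26] -> [3, 6, 11, 12, 20, 26]

Final sorted array: [3, 6, 11, 12, 20, 26]

The merge sort proceeds by recursively splitting the array and merging sorted halves.
After all merges, the sorted array is [3, 6, 11, 12, 20, 26].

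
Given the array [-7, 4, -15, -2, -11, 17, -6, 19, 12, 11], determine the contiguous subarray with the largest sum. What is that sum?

Using Kadane's algorithm on [-7, 4, -15, -2, -11, 17, -6, 19, 12, 11]:

Scanning through the array:
Position 1 (value 4): max_ending_here = 4, max_so_far = 4
Position 2 (value -15): max_ending_here = -11, max_so_far = 4
Position 3 (value -2): max_ending_here = -2, max_so_far = 4
Position 4 (value -11): max_ending_here = -11, max_so_far = 4
Position 5 (value 17): max_ending_here = 17, max_so_far = 17
Position 6 (value -6): max_ending_here = 11, max_so_far = 17
Position 7 (value 19): max_ending_here = 30, max_so_far = 30
Position 8 (value 12): max_ending_here = 42, max_so_far = 42
Position 9 (value 11): max_ending_here = 53, max_so_far = 53

Maximum subarray: [17, -6, 19, 12, 11]
Maximum sum: 53

The maximum subarray is [17, -6, 19, 12, 11] with sum 53. This subarray runs from index 5 to index 9.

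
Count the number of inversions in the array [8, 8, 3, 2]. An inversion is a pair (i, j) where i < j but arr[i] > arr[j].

Finding inversions in [8, 8, 3, 2]:

(0, 2): arr[0]=8 > arr[2]=3
(0, 3): arr[0]=8 > arr[3]=2
(1, 2): arr[1]=8 > arr[2]=3
(1, 3): arr[1]=8 > arr[3]=2
(2, 3): arr[2]=3 > arr[3]=2

Total inversions: 5

The array has 5 inversion(s): (0,2), (0,3), (1,2), (1,3), (2,3). Each pair (i,j) satisfies i < j and arr[i] > arr[j].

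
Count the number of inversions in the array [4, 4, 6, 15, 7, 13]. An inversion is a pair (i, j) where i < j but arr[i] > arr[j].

Finding inversions in [4, 4, 6, 15, 7, 13]:

(3, 4): arr[3]=15 > arr[4]=7
(3, 5): arr[3]=15 > arr[5]=13

Total inversions: 2

The array has 2 inversion(s): (3,4), (3,5). Each pair (i,j) satisfies i < j and arr[i] > arr[j].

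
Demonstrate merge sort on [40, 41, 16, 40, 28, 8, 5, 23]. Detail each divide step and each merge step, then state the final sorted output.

Merge sort trace:

Split: [40, 41, 16, 40, 28, 8, 5, 23] -> [40, 41, 16, 40] and [28, 8, 5, 23]
  Split: [40, 41, 16, 40] -> [40, 41] and [16, 40]
    Split: [40, 41] -> [40] and [41]
    Merge: [40] + [41] -> [40, 41]
    Split: [16, 40] -> [16] and [40]
    Merge: [16] + [40] -> [16, 40]
  Merge: [40, 41] + [16, 40] -> [16, 40, 40, 41]
  Split: [28, 8, 5, 23] -> [28, 8] and [5, 23]
    Split: [28, 8] -> [28] and [8]
    Merge: [28] + [8] -> [8, 28]
    Split: [5, 23] -> [5] and [23]
    Merge: [5] + [23] -> [5, 23]
  Merge: [8, 28] + [5, 23] -> [5, 8, 23, 28]
Merge: [16, 40, 40, 41] + [5, 8, 23, 28] -> [5, 8, 16, 23, 28, 40, 40, 41]

Final sorted array: [5, 8, 16, 23, 28, 40, 40, 41]

The merge sort proceeds by recursively splitting the array and merging sorted halves.
After all merges, the sorted array is [5, 8, 16, 23, 28, 40, 40, 41].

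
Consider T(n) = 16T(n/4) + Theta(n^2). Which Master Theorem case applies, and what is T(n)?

Master Theorem for T(n) = 16T(n/4) + O(n^2):

a = 16, b = 4, c = 2
log_b(a) = log_4(16) = 2.0000

Case 2: c = 2 = log_4(16) = 2.0000
T(n) = O(n^2 log n) = O(n^2 log n)

For T(n) = 16T(n/4) + O(n^2): log_4(16) = 2.0000. This is Case 2 of the Master Theorem (c = log_b(a), equal work at all levels), giving O(n^2 log n).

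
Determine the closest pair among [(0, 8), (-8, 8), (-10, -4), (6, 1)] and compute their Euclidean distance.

Computing all pairwise distances among 4 points:

d((0, 8), (-8, 8)) = 8.0 <-- minimum
d((0, 8), (-10, -4)) = 15.6205
d((0, 8), (6, 1)) = 9.2195
d((-8, 8), (-10, -4)) = 12.1655
d((-8, 8), (6, 1)) = 15.6525
d((-10, -4), (6, 1)) = 16.7631

Closest pair: (0, 8) and (-8, 8) with distance 8.0

The closest pair is (0, 8) and (-8, 8) with Euclidean distance 8.0. For 4 points, brute-force pairwise comparison is shown above. For large n, the divide-and-conquer algorithm (sort by x, recurse on halves, check the dividing strip) achieves O(n log n).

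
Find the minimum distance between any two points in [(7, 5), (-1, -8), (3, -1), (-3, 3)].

Computing all pairwise distances among 4 points:

d((7, 5), (-1, -8)) = 15.2643
d((7, 5), (3, -1)) = 7.2111 <-- minimum
d((7, 5), (-3, 3)) = 10.198
d((-1, -8), (3, -1)) = 8.0623
d((-1, -8), (-3, 3)) = 11.1803
d((3, -1), (-3, 3)) = 7.2111 <-- minimum

Minimum distance: 7.2111 (tie among 2 pairs: (7, 5) and (3, -1); (3, -1) and (-3, 3))

The minimum Euclidean distance is 7.2111. There is a tie: 2 pairs achieve this minimum — (7, 5) and (3, -1); (3, -1) and (-3, 3). Any of these is a valid closest pair. For 4 points, brute-force pairwise comparison is shown above. For large n, the divide-and-conquer algorithm (sort by x, recurse on halves, check the dividing strip) achieves O(n log n).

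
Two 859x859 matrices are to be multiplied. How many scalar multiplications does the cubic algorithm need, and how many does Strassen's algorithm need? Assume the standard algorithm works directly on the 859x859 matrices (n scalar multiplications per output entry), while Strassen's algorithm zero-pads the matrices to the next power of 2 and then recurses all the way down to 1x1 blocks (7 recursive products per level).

Matrix multiplication for 859x859 matrices:

Strassen's algorithm requires power-of-2 dimensions. Pad 859x859 to 1024x1024 (next power of 2).

Standard algorithm: 859^3 = 633839779 multiplications
Strassen's algorithm: 7^(log2(1024)) = 7^10 = 282475249 multiplications
Savings: 633839779 - 282475249 = 351364530 multiplications

Standard: 633839779 multiplications (859^3). Strassen: 282475249 multiplications (7^10, after padding to 1024x1024). Strassen reduces 8 recursive multiplications to 7 at each level.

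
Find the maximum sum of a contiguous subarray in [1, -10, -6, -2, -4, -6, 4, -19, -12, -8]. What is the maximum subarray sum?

Using Kadane's algorithm on [1, -10, -6, -2, -4, -6, 4, -19, -12, -8]:

Scanning through the array:
Position 1 (value -10): max_ending_here = -9, max_so_far = 1
Position 2 (value -6): max_ending_here = -6, max_so_far = 1
Position 3 (value -2): max_ending_here = -2, max_so_far = 1
Position 4 (value -4): max_ending_here = -4, max_so_far = 1
Position 5 (value -6): max_ending_here = -6, max_so_far = 1
Position 6 (value 4): max_ending_here = 4, max_so_far = 4
Position 7 (value -19): max_ending_here = -15, max_so_far = 4
Position 8 (value -12): max_ending_here = -12, max_so_far = 4
Position 9 (value -8): max_ending_here = -8, max_so_far = 4

Maximum subarray: [4]
Maximum sum: 4

The maximum subarray is [4] with sum 4. This subarray runs from index 6 to index 6.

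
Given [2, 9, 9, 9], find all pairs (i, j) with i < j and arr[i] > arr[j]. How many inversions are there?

Finding inversions in [2, 9, 9, 9]:


Total inversions: 0

The array has 0 inversions. It is already sorted.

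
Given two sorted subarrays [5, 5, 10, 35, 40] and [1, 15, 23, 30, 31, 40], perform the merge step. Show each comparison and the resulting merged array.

Merging process:

Compare 5 vs 1: take 1 from right. Merged: [1]
Compare 5 vs 15: take 5 from left. Merged: [1, 5]
Compare 5 vs 15: take 5 from left. Merged: [1, 5, 5]
Compare 10 vs 15: take 10 from left. Merged: [1, 5, 5, 10]
Compare 35 vs 15: take 15 from right. Merged: [1, 5, 5, 10, 15]
Compare 35 vs 23: take 23 from right. Merged: [1, 5, 5, 10, 15, 23]
Compare 35 vs 30: take 30 from right. Merged: [1, 5, 5, 10, 15, 23, 30]
Compare 35 vs 31: take 31 from right. Merged: [1, 5, 5, 10, 15, 23, 30, 31]
Compare 35 vs 40: take 35 from left. Merged: [1, 5, 5, 10, 15, 23, 30, 31, 35]
Compare 40 vs 40: take 40 from left. Merged: [1, 5, 5, 10, 15, 23, 30, 31, 35, 40]
Append remaining from right: [40]. Merged: [1, 5, 5, 10, 15, 23, 30, 31, 35, 40, 40]

Final merged array: [1, 5, 5, 10, 15, 23, 30, 31, 35, 40, 40]
Total comparisons: 10

The merged array is [1, 5, 5, 10, 15, 23, 30, 31, 35, 40, 40], requiring 10 comparisons. The merge step runs in O(n) time where n is the total number of elements.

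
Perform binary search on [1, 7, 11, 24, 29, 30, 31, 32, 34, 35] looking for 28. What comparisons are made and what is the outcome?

Binary search for 28 in [1, 7, 11, 24, 29, 30, 31, 32, 34, 35]:

lo=0, hi=9, mid=4, arr[mid]=29 -> 29 > 28, search left half
lo=0, hi=3, mid=1, arr[mid]=7 -> 7 < 28, search right half
lo=2, hi=3, mid=2, arr[mid]=11 -> 11 < 28, search right half
lo=3, hi=3, mid=3, arr[mid]=24 -> 24 < 28, search right half
lo=4 > hi=3, target 28 not found

Binary search determines that 28 is not in the array after 4 comparisons. The search space was exhausted without finding the target.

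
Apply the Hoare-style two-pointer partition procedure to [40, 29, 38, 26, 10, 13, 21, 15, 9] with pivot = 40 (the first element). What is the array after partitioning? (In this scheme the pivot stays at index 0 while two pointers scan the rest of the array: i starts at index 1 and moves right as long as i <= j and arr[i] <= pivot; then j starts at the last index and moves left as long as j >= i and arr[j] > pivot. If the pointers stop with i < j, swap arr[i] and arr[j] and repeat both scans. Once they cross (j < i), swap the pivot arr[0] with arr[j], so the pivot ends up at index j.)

Hoare-style two-pointer partition with pivot = 40:

Initial array: [40, 29, 38, 26, 10, 13, 21, 15, 9]

Pointers start at i = 1, j = 8.
i ends at 9, j ends at 8: the pointers have crossed (j < i), so scanning stops.

Swap pivot arr[0] with arr[8] to place pivot at position 8: [9, 29, 38, 26, 10, 13, 21, 15, 40]
Pivot position: 8

After partitioning with pivot 40, the array becomes [9, 29, 38, 26, 10, 13, 21, 15, 40]. The pivot is placed at index 8. All elements to the left of the pivot are <= 40, and all elements to the right are > 40.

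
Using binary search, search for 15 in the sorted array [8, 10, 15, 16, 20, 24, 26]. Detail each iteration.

Binary search for 15 in [8, 10, 15, 16, 20, 24, 26]:

lo=0, hi=6, mid=3, arr[mid]=16 -> 16 > 15, search left half
lo=0, hi=2, mid=1, arr[mid]=10 -> 10 < 15, search right half
lo=2, hi=2, mid=2, arr[mid]=15 -> Found target at index 2!

Binary search finds 15 at index 2 after 3 comparisons. The search repeatedly halves the search space by comparing with the middle element.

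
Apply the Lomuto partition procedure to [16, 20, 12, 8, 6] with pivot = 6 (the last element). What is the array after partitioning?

Lomuto partition with pivot = 6:

Initial array: [16, 20, 12, 8, 6]

arr[0]=16 > 6: no swap
arr[1]=20 > 6: no swap
arr[2]=12 > 6: no swap
arr[3]=8 > 6: no swap

Place pivot at position 0: [6, 20, 12, 8, 16]
Pivot position: 0

After partitioning with pivot 6, the array becomes [6, 20, 12, 8, 16]. The pivot is placed at index 0. All elements to the left of the pivot are <= 6, and all elements to the right are > 6.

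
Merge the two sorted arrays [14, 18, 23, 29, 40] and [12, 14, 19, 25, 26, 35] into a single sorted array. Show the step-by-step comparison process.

Merging process:

Compare 14 vs 12: take 12 from right. Merged: [12]
Compare 14 vs 14: take 14 from left. Merged: [12, 14]
Compare 18 vs 14: take 14 from right. Merged: [12, 14, 14]
Compare 18 vs 19: take 18 from left. Merged: [12, 14, 14, 18]
Compare 23 vs 19: take 19 from right. Merged: [12, 14, 14, 18, 19]
Compare 23 vs 25: take 23 from left. Merged: [12, 14, 14, 18, 19, 23]
Compare 29 vs 25: take 25 from right. Merged: [12, 14, 14, 18, 19, 23, 25]
Compare 29 vs 26: take 26 from right. Merged: [12, 14, 14, 18, 19, 23, 25, 26]
Compare 29 vs 35: take 29 from left. Merged: [12, 14, 14, 18, 19, 23, 25, 26, 29]
Compare 40 vs 35: take 35 from right. Merged: [12, 14, 14, 18, 19, 23, 25, 26, 29, 35]
Append remaining from left: [40]. Merged: [12, 14, 14, 18, 19, 23, 25, 26, 29, 35, 40]

Final merged array: [12, 14, 14, 18, 19, 23, 25, 26, 29, 35, 40]
Total comparisons: 10

The merged array is [12, 14, 14, 18, 19, 23, 25, 26, 29, 35, 40], requiring 10 comparisons. The merge step runs in O(n) time where n is the total number of elements.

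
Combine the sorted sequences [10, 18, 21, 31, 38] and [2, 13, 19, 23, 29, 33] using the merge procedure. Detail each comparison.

Merging process:

Compare 10 vs 2: take 2 from right. Merged: [2]
Compare 10 vs 13: take 10 from left. Merged: [2, 10]
Compare 18 vs 13: take 13 from right. Merged: [2, 10, 13]
Compare 18 vs 19: take 18 from left. Merged: [2, 10, 13, 18]
Compare 21 vs 19: take 19 from right. Merged: [2, 10, 13, 18, 19]
Compare 21 vs 23: take 21 from left. Merged: [2, 10, 13, 18, 19, 21]
Compare 31 vs 23: take 23 from right. Merged: [2, 10, 13, 18, 19, 21, 23]
Compare 31 vs 29: take 29 from right. Merged: [2, 10, 13, 18, 19, 21, 23, 29]
Compare 31 vs 33: take 31 from left. Merged: [2, 10, 13, 18, 19, 21, 23, 29, 31]
Compare 38 vs 33: take 33 from right. Merged: [2, 10, 13, 18, 19, 21, 23, 29, 31, 33]
Append remaining from left: [38]. Merged: [2, 10, 13, 18, 19, 21, 23, 29, 31, 33, 38]

Final merged array: [2, 10, 13, 18, 19, 21, 23, 29, 31, 33, 38]
Total comparisons: 10

The merged array is [2, 10, 13, 18, 19, 21, 23, 29, 31, 33, 38], requiring 10 comparisons. The merge step runs in O(n) time where n is the total number of elements.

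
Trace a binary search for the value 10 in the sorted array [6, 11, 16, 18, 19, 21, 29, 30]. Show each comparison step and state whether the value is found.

Binary search for 10 in [6, 11, 16, 18, 19, 21, 29, 30]:

lo=0, hi=7, mid=3, arr[mid]=18 -> 18 > 10, search left half
lo=0, hi=2, mid=1, arr[mid]=11 -> 11 > 10, search left half
lo=0, hi=0, mid=0, arr[mid]=6 -> 6 < 10, search right half
lo=1 > hi=0, target 10 not found

Binary search determines that 10 is not in the array after 3 comparisons. The search space was exhausted without finding the target.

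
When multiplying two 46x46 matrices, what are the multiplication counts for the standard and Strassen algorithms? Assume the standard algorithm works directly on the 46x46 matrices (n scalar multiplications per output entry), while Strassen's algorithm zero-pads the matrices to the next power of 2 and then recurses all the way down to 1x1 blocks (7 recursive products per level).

Matrix multiplication for 46x46 matrices:

Strassen's algorithm requires power-of-2 dimensions. Pad 46x46 to 64x64 (next power of 2).

Standard algorithm: 46^3 = 97336 multiplications
Strassen's algorithm: 7^(log2(64)) = 7^6 = 117649 multiplications
Difference: 97336 - 117649 = -20313 (Strassen uses MORE here due to padding overhead — for small or just-over-power-of-2 n, padding can outweigh the per-level savings)

Standard: 97336 multiplications (46^3). Strassen: 117649 multiplications (7^6, after padding to 64x64). Strassen reduces 8 recursive multiplications to 7 at each level.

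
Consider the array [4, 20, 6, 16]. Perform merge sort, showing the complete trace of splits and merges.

Merge sort trace:

Split: [4, 20, 6, 16] -> [4, 20] and [6, 16]
  Split: [4, 20] -> [4] and [20]
  Merge: [4] + [20] -> [4, 20]
  Split: [6, 16] -> [6] and [16]
  Merge: [6] + [16] -> [6, 16]
Merge: [4, 20] + [6, 16] -> [4, 6, 16, 20]

Final sorted array: [4, 6, 16, 20]

The merge sort proceeds by recursively splitting the array and merging sorted halves.
After all merges, the sorted array is [4, 6, 16, 20].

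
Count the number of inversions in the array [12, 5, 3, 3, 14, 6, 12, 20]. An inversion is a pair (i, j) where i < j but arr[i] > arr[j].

Finding inversions in [12, 5, 3, 3, 14, 6, 12, 20]:

(0, 1): arr[0]=12 > arr[1]=5
(0, 2): arr[0]=12 > arr[2]=3
(0, 3): arr[0]=12 > arr[3]=3
(0, 5): arr[0]=12 > arr[5]=6
(1, 2): arr[1]=5 > arr[2]=3
(1, 3): arr[1]=5 > arr[3]=3
(4, 5): arr[4]=14 > arr[5]=6
(4, 6): arr[4]=14 > arr[6]=12

Total inversions: 8

The array has 8 inversion(s): (0,1), (0,2), (0,3), (0,5), (1,2), (1,3), (4,5), (4,6). Each pair (i,j) satisfies i < j and arr[i] > arr[j].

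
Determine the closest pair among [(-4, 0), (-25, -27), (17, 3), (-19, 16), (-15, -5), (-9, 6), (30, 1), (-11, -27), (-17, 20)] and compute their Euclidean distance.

Computing all pairwise distances among 9 points:

d((-4, 0), (-25, -27)) = 34.2053
d((-4, 0), (17, 3)) = 21.2132
d((-4, 0), (-19, 16)) = 21.9317
d((-4, 0), (-15, -5)) = 12.083
d((-4, 0), (-9, 6)) = 7.8102
d((-4, 0), (30, 1)) = 34.0147
d((-4, 0), (-11, -27)) = 27.8927
d((-4, 0), (-17, 20)) = 23.8537
d((-25, -27), (17, 3)) = 51.614
d((-25, -27), (-19, 16)) = 43.4166
d((-25, -27), (-15, -5)) = 24.1661
d((-25, -27), (-9, 6)) = 36.6742
d((-25, -27), (30, 1)) = 61.7171
d((-25, -27), (-11, -27)) = 14.0
d((-25, -27), (-17, 20)) = 47.676
d((17, 3), (-19, 16)) = 38.2753
d((17, 3), (-15, -5)) = 32.9848
d((17, 3), (-9, 6)) = 26.1725
d((17, 3), (30, 1)) = 13.1529
d((17, 3), (-11, -27)) = 41.0366
d((17, 3), (-17, 20)) = 38.0132
d((-19, 16), (-15, -5)) = 21.3776
d((-19, 16), (-9, 6)) = 14.1421
d((-19, 16), (30, 1)) = 51.2445
d((-19, 16), (-11, -27)) = 43.7379
d((-19, 16), (-17, 20)) = 4.4721 <-- minimum
d((-15, -5), (-9, 6)) = 12.53
d((-15, -5), (30, 1)) = 45.3982
d((-15, -5), (-11, -27)) = 22.3607
d((-15, -5), (-17, 20)) = 25.0799
d((-9, 6), (30, 1)) = 39.3192
d((-9, 6), (-11, -27)) = 33.0606
d((-9, 6), (-17, 20)) = 16.1245
d((30, 1), (-11, -27)) = 49.6488
d((30, 1), (-17, 20)) = 50.6952
d((-11, -27), (-17, 20)) = 47.3814

Closest pair: (-19, 16) and (-17, 20) with distance 4.4721

The closest pair is (-19, 16) and (-17, 20) with Euclidean distance 4.4721. For 9 points, brute-force pairwise comparison is shown above. For large n, the divide-and-conquer algorithm (sort by x, recurse on halves, check the dividing strip) achieves O(n log n).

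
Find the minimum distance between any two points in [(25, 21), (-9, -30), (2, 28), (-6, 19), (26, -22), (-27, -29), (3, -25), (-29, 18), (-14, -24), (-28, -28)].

Computing all pairwise distances among 10 points:

d((25, 21), (-9, -30)) = 61.2944
d((25, 21), (2, 28)) = 24.0416
d((25, 21), (-6, 19)) = 31.0644
d((25, 21), (26, -22)) = 43.0116
d((25, 21), (-27, -29)) = 72.1388
d((25, 21), (3, -25)) = 50.9902
d((25, 21), (-29, 18)) = 54.0833
d((25, 21), (-14, -24)) = 59.5483
d((25, 21), (-28, -28)) = 72.1803
d((-9, -30), (2, 28)) = 59.0339
d((-9, -30), (-6, 19)) = 49.0918
d((-9, -30), (26, -22)) = 35.9026
d((-9, -30), (-27, -29)) = 18.0278
d((-9, -30), (3, -25)) = 13.0
d((-9, -30), (-29, 18)) = 52.0
d((-9, -30), (-14, -24)) = 7.8102
d((-9, -30), (-28, -28)) = 19.105
d((2, 28), (-6, 19)) = 12.0416
d((2, 28), (26, -22)) = 55.4617
d((2, 28), (-27, -29)) = 63.9531
d((2, 28), (3, -25)) = 53.0094
d((2, 28), (-29, 18)) = 32.573
d((2, 28), (-14, -24)) = 54.4059
d((2, 28), (-28, -28)) = 63.5295
d((-6, 19), (26, -22)) = 52.0096
d((-6, 19), (-27, -29)) = 52.3927
d((-6, 19), (3, -25)) = 44.911
d((-6, 19), (-29, 18)) = 23.0217
d((-6, 19), (-14, -24)) = 43.7379
d((-6, 19), (-28, -28)) = 51.8941
d((26, -22), (-27, -29)) = 53.4603
d((26, -22), (3, -25)) = 23.1948
d((26, -22), (-29, 18)) = 68.0074
d((26, -22), (-14, -24)) = 40.05
d((26, -22), (-28, -28)) = 54.3323
d((-27, -29), (3, -25)) = 30.2655
d((-27, -29), (-29, 18)) = 47.0425
d((-27, -29), (-14, -24)) = 13.9284
d((-27, -29), (-28, -28)) = 1.4142 <-- minimum
d((3, -25), (-29, 18)) = 53.6004
d((3, -25), (-14, -24)) = 17.0294
d((3, -25), (-28, -28)) = 31.1448
d((-29, 18), (-14, -24)) = 44.5982
d((-29, 18), (-28, -28)) = 46.0109
d((-14, -24), (-28, -28)) = 14.5602

Closest pair: (-27, -29) and (-28, -28) with distance 1.4142

The closest pair is (-27, -29) and (-28, -28) with Euclidean distance 1.4142. For 10 points, brute-force pairwise comparison is shown above. For large n, the divide-and-conquer algorithm (sort by x, recurse on halves, check the dividing strip) achieves O(n log n).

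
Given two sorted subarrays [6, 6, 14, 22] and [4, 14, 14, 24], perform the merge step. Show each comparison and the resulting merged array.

Merging process:

Compare 6 vs 4: take 4 from right. Merged: [4]
Compare 6 vs 14: take 6 from left. Merged: [4, 6]
Compare 6 vs 14: take 6 from left. Merged: [4, 6, 6]
Compare 14 vs 14: take 14 from left. Merged: [4, 6, 6, 14]
Compare 22 vs 14: take 14 from right. Merged: [4, 6, 6, 14, 14]
Compare 22 vs 14: take 14 from right. Merged: [4, 6, 6, 14, 14, 14]
Compare 22 vs 24: take 22 from left. Merged: [4, 6, 6, 14, 14, 14, 22]
Append remaining from right: [24]. Merged: [4, 6, 6, 14, 14, 14, 22, 24]

Final merged array: [4, 6, 6, 14, 14, 14, 22, 24]
Total comparisons: 7

The merged array is [4, 6, 6, 14, 14, 14, 22, 24], requiring 7 comparisons. The merge step runs in O(n) time where n is the total number of elements.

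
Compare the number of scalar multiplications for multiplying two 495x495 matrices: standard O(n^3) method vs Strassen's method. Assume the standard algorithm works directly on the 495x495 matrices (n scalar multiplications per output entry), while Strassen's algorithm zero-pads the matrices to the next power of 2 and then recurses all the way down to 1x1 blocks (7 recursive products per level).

Matrix multiplication for 495x495 matrices:

Strassen's algorithm requires power-of-2 dimensions. Pad 495x495 to 512x512 (next power of 2).

Standard algorithm: 495^3 = 121287375 multiplications
Strassen's algorithm: 7^(log2(512)) = 7^9 = 40353607 multiplications
Savings: 121287375 - 40353607 = 80933768 multiplications

Standard: 121287375 multiplications (495^3). Strassen: 40353607 multiplications (7^9, after padding to 512x512). Strassen reduces 8 recursive multiplications to 7 at each level.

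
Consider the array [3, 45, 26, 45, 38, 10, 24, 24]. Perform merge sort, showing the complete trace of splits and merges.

Merge sort trace:

Split: [3, 45, 26, 45, 38, 10, 24, 24] -> [3, 45, 26, 45] and [38, 10, 24, 24]
  Split: [3, 45, 26, 45] -> [3, 45] and [26, 45]
    Split: [3, 45] -> [3] and [45]
    Merge: [3] + [45] -> [3, 45]
    Split: [26, 45] -> [26] and [45]
    Merge: [26] + [45] -> [26, 45]
  Merge: [3, 45] + [26, 45] -> [3, 26, 45, 45]
  Split: [38, 10, 24, 24] -> [38, 10] and [24, 24]
    Split: [38, 10] -> [38] and [10]
    Merge: [38] + [10] -> [10, 38]
    Split: [24, 24] -> [24] and [24]
    Merge: [24] + [24] -> [24, 24]
  Merge: [10, 38] + [24, 24] -> [10, 24, 24, 38]
Merge: [3, 26, 45, 45] + [10, 24, 24, 38] -> [3, 10, 24, 24, 26, 38, 45, 45]

Final sorted array: [3, 10, 24, 24, 26, 38, 45, 45]

The merge sort proceeds by recursively splitting the array and merging sorted halves.
After all merges, the sorted array is [3, 10, 24, 24, 26, 38, 45, 45].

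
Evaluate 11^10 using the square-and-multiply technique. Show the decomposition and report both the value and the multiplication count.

Computing 11^10 by squaring (build up from 11^1; each line after the first costs one multiplication):

11^1 = 11
11^2 = (11^1)^2 = 11^2 = 121
11^4 = (11^2)^2 = 121^2 = 14641
11^5 = 11 * 11^4 = 11 * 14641 = 161051
11^10 = (11^5)^2 = 161051^2 = 25937424601

Result: 25937424601
Multiplications needed: 4 (4 lines after 11^1)

11^10 = 25937424601. Using exponentiation by squaring, this requires 4 multiplications. The key idea: if the exponent is even, square the half-power; if odd, multiply by the base once.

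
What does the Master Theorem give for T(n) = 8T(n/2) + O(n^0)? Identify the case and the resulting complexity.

Master Theorem for T(n) = 8T(n/2) + O(n^0):

a = 8, b = 2, c = 0
log_b(a) = log_2(8) = 3.0000

Case 1: c = 0 < log_2(8) = 3.0000
T(n) = O(n^(log_2 8)) = O(n^3)

For T(n) = 8T(n/2) + O(n^0): log_2(8) = 3.0000. This is Case 1 of the Master Theorem (c < log_b(a), work dominated by leaves), giving O(n^3).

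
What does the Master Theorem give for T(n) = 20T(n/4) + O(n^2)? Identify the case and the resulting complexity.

Master Theorem for T(n) = 20T(n/4) + O(n^2):

a = 20, b = 4, c = 2
log_b(a) = log_4(20) = 2.1610

Case 1: c = 2 < log_4(20) = 2.1610
T(n) = O(n^(log_4 20))

For T(n) = 20T(n/4) + O(n^2): log_4(20) = 2.1610. This is Case 1 of the Master Theorem (c < log_b(a), work dominated by leaves), giving O(n^(log_4 20)).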